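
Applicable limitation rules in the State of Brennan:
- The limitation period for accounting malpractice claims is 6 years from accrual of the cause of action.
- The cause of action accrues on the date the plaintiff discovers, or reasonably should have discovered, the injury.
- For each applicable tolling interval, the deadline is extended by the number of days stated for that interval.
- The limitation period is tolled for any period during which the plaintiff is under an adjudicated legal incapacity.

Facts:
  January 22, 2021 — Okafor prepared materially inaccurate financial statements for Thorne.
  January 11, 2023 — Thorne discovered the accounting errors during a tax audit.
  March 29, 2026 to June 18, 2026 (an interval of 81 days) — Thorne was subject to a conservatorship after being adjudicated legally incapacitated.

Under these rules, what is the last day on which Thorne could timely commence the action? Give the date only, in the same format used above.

Accrual is tied to discovery, so the period began on January 11, 2023 rather than on January 22, 2021 when the act occurred.
Adding the 6 years base period to January 11, 2023 gives a deadline of January 11, 2029, before any tolling.
The plaintiff's legal incapacity from March 29, 2026 to June 18, 2026 tolled the period for 81 days, extending the deadline to April 2, 2029.

April 2, 2029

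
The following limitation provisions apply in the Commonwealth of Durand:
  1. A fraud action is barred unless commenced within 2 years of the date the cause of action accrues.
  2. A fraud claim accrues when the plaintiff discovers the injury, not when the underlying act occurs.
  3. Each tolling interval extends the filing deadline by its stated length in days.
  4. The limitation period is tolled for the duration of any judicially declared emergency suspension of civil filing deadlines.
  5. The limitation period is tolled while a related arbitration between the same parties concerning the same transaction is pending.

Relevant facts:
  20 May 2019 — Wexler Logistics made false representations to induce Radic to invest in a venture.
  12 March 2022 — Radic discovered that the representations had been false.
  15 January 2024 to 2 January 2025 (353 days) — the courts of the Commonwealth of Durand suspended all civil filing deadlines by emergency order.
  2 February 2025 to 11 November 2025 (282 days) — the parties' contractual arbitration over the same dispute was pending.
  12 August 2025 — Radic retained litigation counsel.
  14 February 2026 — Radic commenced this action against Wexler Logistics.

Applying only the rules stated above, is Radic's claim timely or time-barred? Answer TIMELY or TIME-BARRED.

TIME-BARRED

Under the discovery rule, the claim accrued on 12 March 2022, when Radic discovered the injury — not on the 20 May 2019 date of the underlying act.
2 years from 12 March 2022 is 12 March 2024.
The emergency suspension of filing deadlines from 15 January 2024 to 2 January 2025 tolled the period for 353 days, extending the deadline to 28 February 2025.
Because the pending related arbitration ran from 2 February 2025 to 11 November 2025, the deadline is extended by 282 days to 7 December 2025.
The other events in the timeline have no effect on the limitation period under the stated rules.
The 14 February 2026 filing falls after the 7 December 2025 deadline; the claim is time-barred.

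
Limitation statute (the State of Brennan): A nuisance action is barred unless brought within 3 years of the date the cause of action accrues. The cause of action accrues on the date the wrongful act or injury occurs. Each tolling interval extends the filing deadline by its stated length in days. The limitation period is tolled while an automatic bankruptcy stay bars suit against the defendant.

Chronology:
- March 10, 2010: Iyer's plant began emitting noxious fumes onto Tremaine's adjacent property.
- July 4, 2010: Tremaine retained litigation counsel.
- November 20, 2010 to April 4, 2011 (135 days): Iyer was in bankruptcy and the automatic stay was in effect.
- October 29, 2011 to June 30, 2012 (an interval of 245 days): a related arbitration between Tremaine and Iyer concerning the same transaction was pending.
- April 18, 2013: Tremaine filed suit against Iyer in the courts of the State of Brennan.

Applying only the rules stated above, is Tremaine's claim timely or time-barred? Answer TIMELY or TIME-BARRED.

TIMELY

The claim accrued on March 10, 2010, when the wrongful act occurred.
Adding the 3 years base period to March 10, 2010 gives a deadline of March 10, 2013, before any tolling.
The automatic bankruptcy stay from November 20, 2010 to April 4, 2011 tolled the period for 135 days, extending the deadline to July 23, 2013.
Although a pending arbitration ran from October 29, 2011 to June 30, 2012, the stated rules do not make that a tolling event, so it is disregarded.
Nothing else in the chronology tolls or restarts the period.
Tremaine filed on April 18, 2013, before the July 23, 2013 deadline, so the action is timely.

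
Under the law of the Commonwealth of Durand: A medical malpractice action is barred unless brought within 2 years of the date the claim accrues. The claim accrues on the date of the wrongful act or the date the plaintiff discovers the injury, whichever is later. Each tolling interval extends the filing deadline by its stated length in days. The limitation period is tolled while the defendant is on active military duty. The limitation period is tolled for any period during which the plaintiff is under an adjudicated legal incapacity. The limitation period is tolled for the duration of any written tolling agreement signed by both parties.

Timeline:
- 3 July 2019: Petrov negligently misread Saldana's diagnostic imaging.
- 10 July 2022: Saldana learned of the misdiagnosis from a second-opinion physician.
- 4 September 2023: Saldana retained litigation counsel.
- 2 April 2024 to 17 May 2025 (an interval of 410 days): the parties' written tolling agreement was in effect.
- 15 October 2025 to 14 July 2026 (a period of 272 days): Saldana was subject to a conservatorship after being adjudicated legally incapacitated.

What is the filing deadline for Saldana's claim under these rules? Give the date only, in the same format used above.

24 August 2025

Taking the later of the act (3 July 2019) and discovery (10 July 2022), the claim accrued on 10 July 2022.
Adding the 2 years base period to 10 July 2022 gives a deadline of 10 July 2024, before any tolling.
The period was tolled for 410 days by the written tolling agreement (2 April 2024 to 17 May 2025), pushing the deadline to 24 August 2025.
The plaintiff's legal incapacity starting 15 October 2025 came too late — the period had run on 24 August 2025 — and so does not extend the deadline.
The other events in the timeline have no effect on the limitation period under the stated rules.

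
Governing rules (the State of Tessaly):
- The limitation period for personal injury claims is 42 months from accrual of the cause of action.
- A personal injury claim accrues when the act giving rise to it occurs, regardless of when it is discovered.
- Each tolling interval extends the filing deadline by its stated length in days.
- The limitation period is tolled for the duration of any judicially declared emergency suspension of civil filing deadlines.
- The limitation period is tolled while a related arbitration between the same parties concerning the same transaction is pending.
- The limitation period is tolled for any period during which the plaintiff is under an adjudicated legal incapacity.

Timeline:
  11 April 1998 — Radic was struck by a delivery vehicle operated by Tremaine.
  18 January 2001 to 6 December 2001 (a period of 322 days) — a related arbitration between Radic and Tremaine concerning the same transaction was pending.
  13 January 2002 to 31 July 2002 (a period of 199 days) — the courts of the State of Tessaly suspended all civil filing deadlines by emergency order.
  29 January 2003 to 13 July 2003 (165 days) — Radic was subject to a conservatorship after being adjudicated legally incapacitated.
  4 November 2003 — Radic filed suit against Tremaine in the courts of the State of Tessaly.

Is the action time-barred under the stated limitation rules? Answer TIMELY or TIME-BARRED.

TIME-BARRED

The claim accrued on 11 April 1998, when the wrongful act occurred.
42 months from 11 April 1998 is 11 October 2001.
Because the pending related arbitration ran from 18 January 2001 to 6 December 2001, the deadline is extended by 322 days to 29 August 2002.
Because the emergency suspension of filing deadlines ran from 13 January 2002 to 31 July 2002, the deadline is extended by 199 days to 16 March 2003.
Because the plaintiff's legal incapacity ran from 29 January 2003 to 13 July 2003, the deadline is extended by 165 days to 28 August 2003.
The 4 November 2003 filing falls after the 28 August 2003 deadline; the claim is time-barred.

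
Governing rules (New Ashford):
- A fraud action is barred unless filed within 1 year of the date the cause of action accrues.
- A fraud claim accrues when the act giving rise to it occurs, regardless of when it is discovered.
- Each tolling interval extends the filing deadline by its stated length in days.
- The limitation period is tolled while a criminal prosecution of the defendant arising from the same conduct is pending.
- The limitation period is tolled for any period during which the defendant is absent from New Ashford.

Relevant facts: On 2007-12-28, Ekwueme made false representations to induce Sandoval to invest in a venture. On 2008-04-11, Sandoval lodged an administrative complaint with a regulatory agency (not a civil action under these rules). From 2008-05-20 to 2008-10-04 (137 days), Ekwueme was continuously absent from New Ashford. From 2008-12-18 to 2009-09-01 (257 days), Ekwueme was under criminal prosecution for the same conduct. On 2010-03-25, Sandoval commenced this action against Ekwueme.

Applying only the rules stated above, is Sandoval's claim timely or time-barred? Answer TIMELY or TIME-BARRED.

The cause of action accrued on 2007-12-28, the date of the act.
The untolled deadline — 1 year after 2007-12-28 — is 2008-12-28.
The period was tolled for 137 days by the defendant's absence from the jurisdiction (2008-05-20 to 2008-10-04), pushing the deadline to 2009-05-14.
Because the pending criminal prosecution ran from 2008-12-18 to 2009-09-01, the deadline is extended by 257 days to 2010-01-26.
None of the other events listed affects the running of the period under the stated rules.
Filing on 2010-03-25 missed the 2010-01-26 deadline — the action is time-barred.

TIME-BARRED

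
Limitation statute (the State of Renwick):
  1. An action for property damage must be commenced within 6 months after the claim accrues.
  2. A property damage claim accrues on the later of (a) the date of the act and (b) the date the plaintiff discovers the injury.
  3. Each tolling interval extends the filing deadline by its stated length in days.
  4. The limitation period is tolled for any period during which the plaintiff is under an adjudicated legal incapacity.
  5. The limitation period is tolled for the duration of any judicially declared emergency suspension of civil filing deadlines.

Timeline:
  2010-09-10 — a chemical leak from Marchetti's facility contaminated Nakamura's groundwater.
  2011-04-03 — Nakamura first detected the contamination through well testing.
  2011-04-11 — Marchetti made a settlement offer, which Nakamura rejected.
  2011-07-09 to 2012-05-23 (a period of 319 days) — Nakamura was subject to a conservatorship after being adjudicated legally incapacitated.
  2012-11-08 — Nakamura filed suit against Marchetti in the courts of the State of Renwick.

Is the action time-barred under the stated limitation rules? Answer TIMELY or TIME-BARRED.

Taking the later of the act (2010-09-10) and discovery (2011-04-03), the claim accrued on 2011-04-03.
The untolled deadline — 6 months after 2011-04-03 — is 2011-10-03.
The period was tolled for 319 days by the plaintiff's legal incapacity (2011-07-09 to 2012-05-23), pushing the deadline to 2012-08-17.
The other events in the timeline have no effect on the limitation period under the stated rules.
Filing on 2012-11-08 missed the 2012-08-17 deadline — the action is time-barred.

TIME-BARRED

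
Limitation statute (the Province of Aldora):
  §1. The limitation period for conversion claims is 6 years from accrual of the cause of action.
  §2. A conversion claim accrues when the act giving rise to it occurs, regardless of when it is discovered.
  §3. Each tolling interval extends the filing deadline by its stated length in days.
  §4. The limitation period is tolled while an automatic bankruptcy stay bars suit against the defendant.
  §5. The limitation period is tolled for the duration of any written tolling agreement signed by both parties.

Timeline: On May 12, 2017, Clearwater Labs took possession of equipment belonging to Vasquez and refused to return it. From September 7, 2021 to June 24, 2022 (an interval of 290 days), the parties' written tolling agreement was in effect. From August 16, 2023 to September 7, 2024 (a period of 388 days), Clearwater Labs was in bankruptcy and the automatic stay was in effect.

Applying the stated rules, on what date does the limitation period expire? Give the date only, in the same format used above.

March 20, 2025

The limitation period began to run on May 12, 2017.
Adding the 6 years base period to May 12, 2017 gives a deadline of May 12, 2023, before any tolling.
The written tolling agreement from September 7, 2021 to June 24, 2022 tolled the period for 290 days, extending the deadline to February 26, 2024.
The automatic bankruptcy stay from August 16, 2023 to September 7, 2024 tolled the period for 388 days, extending the deadline to March 20, 2025.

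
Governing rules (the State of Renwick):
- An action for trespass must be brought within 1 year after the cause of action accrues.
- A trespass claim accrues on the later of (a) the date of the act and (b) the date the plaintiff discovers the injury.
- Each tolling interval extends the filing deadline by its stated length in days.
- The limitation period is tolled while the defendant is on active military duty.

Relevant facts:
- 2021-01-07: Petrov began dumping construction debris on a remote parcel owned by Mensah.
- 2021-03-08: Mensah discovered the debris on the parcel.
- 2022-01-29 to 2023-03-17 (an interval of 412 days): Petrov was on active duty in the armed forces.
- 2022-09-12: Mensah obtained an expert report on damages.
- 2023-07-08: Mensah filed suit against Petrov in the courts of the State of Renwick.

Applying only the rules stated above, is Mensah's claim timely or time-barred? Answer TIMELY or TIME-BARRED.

TIME-BARRED

Taking the later of the act (2021-01-07) and discovery (2021-03-08), the claim accrued on 2021-03-08.
Adding the 1 year base period to 2021-03-08 gives a deadline of 2022-03-08, before any tolling.
The defendant's active military service from 2022-01-29 to 2023-03-17 tolled the period for 412 days, extending the deadline to 2023-04-24.
None of the other events listed affects the running of the period under the stated rules.
The 2023-07-08 filing falls after the 2023-04-24 deadline; the claim is time-barred.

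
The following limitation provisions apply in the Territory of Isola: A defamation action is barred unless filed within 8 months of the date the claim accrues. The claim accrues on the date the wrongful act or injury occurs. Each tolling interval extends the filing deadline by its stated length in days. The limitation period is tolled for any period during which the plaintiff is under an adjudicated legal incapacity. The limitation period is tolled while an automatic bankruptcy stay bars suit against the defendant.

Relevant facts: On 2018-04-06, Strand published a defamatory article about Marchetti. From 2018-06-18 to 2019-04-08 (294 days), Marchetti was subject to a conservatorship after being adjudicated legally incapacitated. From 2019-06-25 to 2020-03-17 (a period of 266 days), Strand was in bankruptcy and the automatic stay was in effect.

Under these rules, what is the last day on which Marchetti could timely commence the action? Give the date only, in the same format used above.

The claim accrued on 2018-04-06, the date of the act.
Adding the 8 months base period to 2018-04-06 gives a deadline of 2018-12-06, before any tolling.
The plaintiff's legal incapacity from 2018-06-18 to 2019-04-08 tolled the period for 294 days, extending the deadline to 2019-09-26.
The period was tolled for 266 days by the automatic bankruptcy stay (2019-06-25 to 2020-03-17), pushing the deadline to 2020-06-18.

2020-06-18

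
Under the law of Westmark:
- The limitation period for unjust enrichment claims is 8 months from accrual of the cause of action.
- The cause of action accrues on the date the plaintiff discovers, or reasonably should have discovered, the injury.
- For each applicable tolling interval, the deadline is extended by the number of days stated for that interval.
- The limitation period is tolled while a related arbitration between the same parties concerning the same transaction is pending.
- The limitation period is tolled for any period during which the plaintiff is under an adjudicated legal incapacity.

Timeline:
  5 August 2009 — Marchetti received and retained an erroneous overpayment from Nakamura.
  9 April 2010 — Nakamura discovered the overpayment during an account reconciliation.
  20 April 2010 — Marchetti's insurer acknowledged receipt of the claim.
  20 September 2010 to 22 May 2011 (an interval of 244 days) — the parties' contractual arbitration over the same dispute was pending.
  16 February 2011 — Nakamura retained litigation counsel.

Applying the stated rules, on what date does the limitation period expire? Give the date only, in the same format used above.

The claim did not accrue until Nakamura discovered the injury on 9 April 2010; the 5 August 2009 act date does not start the clock under the stated rule.
The untolled deadline — 8 months after 9 April 2010 — is 9 December 2010.
The period was tolled for 244 days by the pending related arbitration (20 September 2010 to 22 May 2011), pushing the deadline to 10 August 2011.
Nothing else in the chronology tolls or restarts the period.

10 August 2011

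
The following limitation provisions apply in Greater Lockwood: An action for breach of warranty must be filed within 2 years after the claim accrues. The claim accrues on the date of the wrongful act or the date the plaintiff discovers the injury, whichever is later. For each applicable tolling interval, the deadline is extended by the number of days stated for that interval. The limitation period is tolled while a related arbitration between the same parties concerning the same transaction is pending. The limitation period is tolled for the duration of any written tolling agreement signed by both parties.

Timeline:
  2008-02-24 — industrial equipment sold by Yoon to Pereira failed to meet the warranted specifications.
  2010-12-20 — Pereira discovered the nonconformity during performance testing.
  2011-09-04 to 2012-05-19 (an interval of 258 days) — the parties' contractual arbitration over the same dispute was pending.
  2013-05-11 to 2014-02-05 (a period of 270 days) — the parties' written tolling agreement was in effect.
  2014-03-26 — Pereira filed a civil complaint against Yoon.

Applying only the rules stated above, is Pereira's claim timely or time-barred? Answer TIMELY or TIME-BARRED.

TIMELY

Taking the later of the act (2008-02-24) and discovery (2010-12-20), the claim accrued on 2010-12-20.
2 years from 2010-12-20 is 2012-12-20.
Because the pending related arbitration ran from 2011-09-04 to 2012-05-19, the deadline is extended by 258 days to 2013-09-04.
Because the written tolling agreement ran from 2013-05-11 to 2014-02-05, the deadline is extended by 270 days to 2014-06-01.
Filing on 2014-03-26 beat the 2014-06-01 deadline — the action is timely.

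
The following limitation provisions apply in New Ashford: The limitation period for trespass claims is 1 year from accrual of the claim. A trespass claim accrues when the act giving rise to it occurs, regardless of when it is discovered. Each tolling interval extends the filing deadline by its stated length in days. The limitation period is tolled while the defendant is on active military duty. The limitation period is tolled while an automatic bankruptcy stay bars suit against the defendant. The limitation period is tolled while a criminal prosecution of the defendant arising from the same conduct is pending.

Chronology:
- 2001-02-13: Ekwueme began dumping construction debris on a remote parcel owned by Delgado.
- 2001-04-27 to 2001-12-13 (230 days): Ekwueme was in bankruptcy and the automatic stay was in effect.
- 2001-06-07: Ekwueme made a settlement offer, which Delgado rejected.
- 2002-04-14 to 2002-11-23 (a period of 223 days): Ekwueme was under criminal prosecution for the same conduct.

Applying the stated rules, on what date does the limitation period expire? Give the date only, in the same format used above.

The limitation period began to run on 2001-02-13.
Adding the 1 year base period to 2001-02-13 gives a deadline of 2002-02-13, before any tolling.
Because the automatic bankruptcy stay ran from 2001-04-27 to 2001-12-13, the deadline is extended by 230 days to 2002-10-01.
Because the pending criminal prosecution ran from 2002-04-14 to 2002-11-23, the deadline is extended by 223 days to 2003-05-12.
The other events in the timeline have no effect on the limitation period under the stated rules.

2003-05-12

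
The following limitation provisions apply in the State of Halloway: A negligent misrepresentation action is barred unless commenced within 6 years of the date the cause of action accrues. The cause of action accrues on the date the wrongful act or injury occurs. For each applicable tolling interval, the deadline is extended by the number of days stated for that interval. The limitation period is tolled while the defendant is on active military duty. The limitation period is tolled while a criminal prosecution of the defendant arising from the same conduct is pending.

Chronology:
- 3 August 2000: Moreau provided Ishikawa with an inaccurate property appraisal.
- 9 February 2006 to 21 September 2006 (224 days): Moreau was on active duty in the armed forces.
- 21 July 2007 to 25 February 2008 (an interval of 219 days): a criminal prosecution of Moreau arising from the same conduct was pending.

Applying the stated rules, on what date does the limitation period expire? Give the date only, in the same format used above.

The claim accrued on 3 August 2000, when the wrongful act occurred.
Adding the 6 years base period to 3 August 2000 gives a deadline of 3 August 2006, before any tolling.
Because the defendant's active military service ran from 9 February 2006 to 21 September 2006, the deadline is extended by 224 days to 15 March 2007.
The pending criminal prosecution from 21 July 2007 to 25 February 2008 began after the period had already run on 15 March 2007, so it has no tolling effect.

15 March 2007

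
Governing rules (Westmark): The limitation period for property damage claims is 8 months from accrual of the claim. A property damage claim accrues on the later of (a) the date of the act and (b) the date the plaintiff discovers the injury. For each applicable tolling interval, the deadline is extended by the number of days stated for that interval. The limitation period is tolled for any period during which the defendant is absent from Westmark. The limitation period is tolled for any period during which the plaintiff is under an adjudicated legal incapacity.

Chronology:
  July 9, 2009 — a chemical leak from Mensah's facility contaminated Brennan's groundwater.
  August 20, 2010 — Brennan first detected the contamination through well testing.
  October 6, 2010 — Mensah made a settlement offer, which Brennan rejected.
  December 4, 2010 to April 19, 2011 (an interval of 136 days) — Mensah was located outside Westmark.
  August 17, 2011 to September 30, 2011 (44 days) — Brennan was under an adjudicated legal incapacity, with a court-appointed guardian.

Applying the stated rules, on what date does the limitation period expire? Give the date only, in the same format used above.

Taking the later of the act (July 9, 2009) and discovery (August 20, 2010), the claim accrued on August 20, 2010.
Adding the 8 months base period to August 20, 2010 gives a deadline of April 20, 2011, before any tolling.
The defendant's absence from the jurisdiction from December 4, 2010 to April 19, 2011 tolled the period for 136 days, extending the deadline to September 3, 2011.
Because the plaintiff's legal incapacity ran from August 17, 2011 to September 30, 2011, the deadline is extended by 44 days to October 17, 2011.
The other events in the timeline have no effect on the limitation period under the stated rules.

October 17, 2011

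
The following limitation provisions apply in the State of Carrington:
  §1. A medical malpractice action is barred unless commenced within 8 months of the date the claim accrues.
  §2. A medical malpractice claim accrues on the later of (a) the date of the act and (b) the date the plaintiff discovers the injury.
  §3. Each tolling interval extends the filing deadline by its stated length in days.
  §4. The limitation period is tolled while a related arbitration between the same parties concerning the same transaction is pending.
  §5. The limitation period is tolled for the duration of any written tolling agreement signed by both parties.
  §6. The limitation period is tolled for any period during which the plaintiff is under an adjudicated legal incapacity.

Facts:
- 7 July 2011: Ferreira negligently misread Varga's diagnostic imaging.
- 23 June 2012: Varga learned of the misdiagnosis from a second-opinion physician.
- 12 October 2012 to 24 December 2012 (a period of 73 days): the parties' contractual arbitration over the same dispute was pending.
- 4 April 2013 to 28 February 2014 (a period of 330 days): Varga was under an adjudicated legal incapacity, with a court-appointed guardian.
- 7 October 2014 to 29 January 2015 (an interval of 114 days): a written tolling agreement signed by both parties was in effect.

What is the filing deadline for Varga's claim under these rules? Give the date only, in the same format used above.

The claim accrued on 23 June 2012 — the later of the 7 July 2011 act and the 23 June 2012 discovery.
8 months from 23 June 2012 is 23 February 2013.
Because the pending related arbitration ran from 12 October 2012 to 24 December 2012, the deadline is extended by 73 days to 7 May 2013.
Because the plaintiff's legal incapacity ran from 4 April 2013 to 28 February 2014, the deadline is extended by 330 days to 2 April 2014.
The written tolling agreement from 7 October 2014 to 29 January 2015 began after the period had already run on 2 April 2014, so it has no tolling effect.

2 April 2014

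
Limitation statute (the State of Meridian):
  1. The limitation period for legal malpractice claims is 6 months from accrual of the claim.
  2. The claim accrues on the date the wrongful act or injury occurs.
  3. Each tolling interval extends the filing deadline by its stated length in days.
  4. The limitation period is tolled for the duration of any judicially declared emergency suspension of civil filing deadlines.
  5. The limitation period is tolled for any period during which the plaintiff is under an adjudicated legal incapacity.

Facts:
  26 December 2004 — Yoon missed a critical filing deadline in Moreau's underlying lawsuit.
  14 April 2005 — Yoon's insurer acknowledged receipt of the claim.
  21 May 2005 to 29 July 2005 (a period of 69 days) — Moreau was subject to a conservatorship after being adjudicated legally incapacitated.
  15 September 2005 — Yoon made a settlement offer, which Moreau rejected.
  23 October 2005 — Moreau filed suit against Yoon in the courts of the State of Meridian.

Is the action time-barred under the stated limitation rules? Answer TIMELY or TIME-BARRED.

TIME-BARRED

The limitation period began to run on 26 December 2004.
The untolled deadline — 6 months after 26 December 2004 — is 26 June 2005.
Because the plaintiff's legal incapacity ran from 21 May 2005 to 29 July 2005, the deadline is extended by 69 days to 3 September 2005.
Nothing else in the chronology tolls or restarts the period.
Moreau filed on 23 October 2005, after the 3 September 2005 deadline, so the action is time-barred.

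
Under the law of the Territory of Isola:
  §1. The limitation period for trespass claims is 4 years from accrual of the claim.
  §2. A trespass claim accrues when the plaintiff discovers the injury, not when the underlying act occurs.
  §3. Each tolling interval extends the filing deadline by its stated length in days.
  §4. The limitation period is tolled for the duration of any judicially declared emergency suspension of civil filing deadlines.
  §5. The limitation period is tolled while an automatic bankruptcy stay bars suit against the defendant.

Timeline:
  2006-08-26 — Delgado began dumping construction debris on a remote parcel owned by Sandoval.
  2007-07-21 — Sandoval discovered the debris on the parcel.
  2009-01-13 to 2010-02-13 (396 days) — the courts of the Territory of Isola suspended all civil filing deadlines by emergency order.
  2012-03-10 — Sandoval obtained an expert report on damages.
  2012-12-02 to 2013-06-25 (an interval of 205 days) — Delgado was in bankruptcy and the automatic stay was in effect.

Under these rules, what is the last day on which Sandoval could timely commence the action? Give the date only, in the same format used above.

2012-08-20

The claim did not accrue until Sandoval discovered the injury on 2007-07-21; the 2006-08-26 act date does not start the clock under the stated rule.
4 years from 2007-07-21 is 2011-07-21.
The period was tolled for 396 days by the emergency suspension of filing deadlines (2009-01-13 to 2010-02-13), pushing the deadline to 2012-08-20.
The automatic bankruptcy stay starting 2012-12-02 came too late — the period had run on 2012-08-20 — and so does not extend the deadline.
The other events in the timeline have no effect on the limitation period under the stated rules.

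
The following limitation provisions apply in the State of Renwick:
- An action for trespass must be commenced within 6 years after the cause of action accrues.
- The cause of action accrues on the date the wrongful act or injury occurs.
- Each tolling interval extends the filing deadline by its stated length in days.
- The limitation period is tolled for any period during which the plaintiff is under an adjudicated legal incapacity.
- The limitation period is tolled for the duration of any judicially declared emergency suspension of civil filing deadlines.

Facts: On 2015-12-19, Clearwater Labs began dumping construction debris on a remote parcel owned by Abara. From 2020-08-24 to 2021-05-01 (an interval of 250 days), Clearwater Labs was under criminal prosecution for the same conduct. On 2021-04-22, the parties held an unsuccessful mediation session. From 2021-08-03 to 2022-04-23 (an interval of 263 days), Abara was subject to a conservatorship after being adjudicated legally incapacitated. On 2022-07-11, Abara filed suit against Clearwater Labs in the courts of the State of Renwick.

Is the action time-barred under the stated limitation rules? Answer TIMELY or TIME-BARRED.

TIMELY

The cause of action accrued on 2015-12-19, the date of the act.
6 years from 2015-12-19 is 2021-12-19.
Because the plaintiff's legal incapacity ran from 2021-08-03 to 2022-04-23, the deadline is extended by 263 days to 2022-09-08.
Although a criminal prosecution ran from 2020-08-24 to 2021-05-01, the stated rules do not make that a tolling event, so it is disregarded.
The other events in the timeline have no effect on the limitation period under the stated rules.
Abara filed on 2022-07-11, before the 2022-09-08 deadline, so the action is timely.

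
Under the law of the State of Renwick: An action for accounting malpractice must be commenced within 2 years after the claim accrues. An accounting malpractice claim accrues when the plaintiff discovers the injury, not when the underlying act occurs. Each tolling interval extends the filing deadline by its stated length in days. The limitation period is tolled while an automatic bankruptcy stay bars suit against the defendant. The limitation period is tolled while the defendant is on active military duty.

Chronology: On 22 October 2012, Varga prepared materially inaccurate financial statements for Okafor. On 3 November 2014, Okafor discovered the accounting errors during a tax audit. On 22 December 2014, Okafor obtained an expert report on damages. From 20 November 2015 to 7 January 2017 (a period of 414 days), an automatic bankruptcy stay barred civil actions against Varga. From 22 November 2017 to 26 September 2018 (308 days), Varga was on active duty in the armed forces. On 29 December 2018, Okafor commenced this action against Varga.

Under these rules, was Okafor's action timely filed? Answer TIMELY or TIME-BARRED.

TIME-BARRED

Accrual is tied to discovery, so the period began on 3 November 2014 rather than on 22 October 2012 when the act occurred.
2 years from 3 November 2014 is 3 November 2016.
Because the automatic bankruptcy stay ran from 20 November 2015 to 7 January 2017, the deadline is extended by 414 days to 22 December 2017.
The period was tolled for 308 days by the defendant's active military service (22 November 2017 to 26 September 2018), pushing the deadline to 26 October 2018.
Nothing else in the chronology tolls or restarts the period.
The 29 December 2018 filing falls after the 26 October 2018 deadline; the claim is time-barred.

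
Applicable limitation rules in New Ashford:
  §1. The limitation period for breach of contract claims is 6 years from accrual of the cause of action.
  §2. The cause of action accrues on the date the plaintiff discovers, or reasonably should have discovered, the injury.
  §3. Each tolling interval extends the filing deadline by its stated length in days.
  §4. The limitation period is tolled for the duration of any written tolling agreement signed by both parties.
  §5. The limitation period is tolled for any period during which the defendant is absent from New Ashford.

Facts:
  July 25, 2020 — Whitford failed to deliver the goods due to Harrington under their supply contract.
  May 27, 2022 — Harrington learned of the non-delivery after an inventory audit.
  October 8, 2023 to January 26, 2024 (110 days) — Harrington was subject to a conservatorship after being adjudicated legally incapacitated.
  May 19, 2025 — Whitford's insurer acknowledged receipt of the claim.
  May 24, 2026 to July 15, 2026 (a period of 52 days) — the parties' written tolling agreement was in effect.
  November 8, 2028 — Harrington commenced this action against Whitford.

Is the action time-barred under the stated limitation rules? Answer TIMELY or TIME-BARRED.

Accrual is tied to discovery, so the period began on May 27, 2022 rather than on July 25, 2020 when the act occurred.
Adding the 6 years base period to May 27, 2022 gives a deadline of May 27, 2028, before any tolling.
The written tolling agreement from May 24, 2026 to July 15, 2026 tolled the period for 52 days, extending the deadline to July 18, 2028.
Although the plaintiff's incapacity ran from October 8, 2023 to January 26, 2024, the stated rules do not make that a tolling event, so it is disregarded.
The other events in the timeline have no effect on the limitation period under the stated rules.
Harrington filed on November 8, 2028, after the July 18, 2028 deadline, so the action is time-barred.

TIME-BARRED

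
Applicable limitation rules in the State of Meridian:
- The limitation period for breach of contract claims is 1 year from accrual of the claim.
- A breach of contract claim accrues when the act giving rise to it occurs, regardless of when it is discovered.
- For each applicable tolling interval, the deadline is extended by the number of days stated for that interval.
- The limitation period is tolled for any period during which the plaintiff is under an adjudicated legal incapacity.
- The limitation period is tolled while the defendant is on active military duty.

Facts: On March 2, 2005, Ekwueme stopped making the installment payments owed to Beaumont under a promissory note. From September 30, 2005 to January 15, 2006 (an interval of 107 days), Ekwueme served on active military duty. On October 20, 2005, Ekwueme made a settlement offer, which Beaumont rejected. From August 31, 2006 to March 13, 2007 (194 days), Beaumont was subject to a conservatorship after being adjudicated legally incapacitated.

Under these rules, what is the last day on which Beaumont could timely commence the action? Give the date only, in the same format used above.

The claim accrued on March 2, 2005, the date of the act.
The untolled deadline — 1 year after March 2, 2005 — is March 2, 2006.
The defendant's active military service from September 30, 2005 to January 15, 2006 tolled the period for 107 days, extending the deadline to June 17, 2006.
The plaintiff's legal incapacity starting August 31, 2006 came too late — the period had run on June 17, 2006 — and so does not extend the deadline.
Nothing else in the chronology tolls or restarts the period.

June 17, 2006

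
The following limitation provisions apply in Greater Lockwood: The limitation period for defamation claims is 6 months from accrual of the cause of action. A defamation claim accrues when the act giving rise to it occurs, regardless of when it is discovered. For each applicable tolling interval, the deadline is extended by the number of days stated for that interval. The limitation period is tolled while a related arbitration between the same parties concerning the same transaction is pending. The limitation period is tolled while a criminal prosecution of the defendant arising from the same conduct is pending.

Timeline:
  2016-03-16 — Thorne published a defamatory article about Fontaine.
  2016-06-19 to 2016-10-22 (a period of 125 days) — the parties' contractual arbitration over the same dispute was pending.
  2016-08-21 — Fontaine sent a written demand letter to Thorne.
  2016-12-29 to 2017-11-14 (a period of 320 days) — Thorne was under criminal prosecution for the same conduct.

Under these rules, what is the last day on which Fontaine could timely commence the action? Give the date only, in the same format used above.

2017-12-05

The limitation period began to run on 2016-03-16.
Adding the 6 months base period to 2016-03-16 gives a deadline of 2016-09-16, before any tolling.
Because the pending related arbitration ran from 2016-06-19 to 2016-10-22, the deadline is extended by 125 days to 2017-01-19.
Because the pending criminal prosecution ran from 2016-12-29 to 2017-11-14, the deadline is extended by 320 days to 2017-12-05.
Nothing else in the chronology tolls or restarts the period.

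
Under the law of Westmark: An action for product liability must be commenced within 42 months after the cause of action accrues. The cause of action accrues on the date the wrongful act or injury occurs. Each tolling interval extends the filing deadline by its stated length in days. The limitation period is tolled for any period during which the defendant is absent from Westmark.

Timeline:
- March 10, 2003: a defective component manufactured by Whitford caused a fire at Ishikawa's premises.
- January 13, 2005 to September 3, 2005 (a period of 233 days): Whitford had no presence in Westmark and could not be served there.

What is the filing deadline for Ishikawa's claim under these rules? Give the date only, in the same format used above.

The claim accrued on March 10, 2003, when the wrongful act occurred.
42 months from March 10, 2003 is September 10, 2006.
Because the defendant's absence from the jurisdiction ran from January 13, 2005 to September 3, 2005, the deadline is extended by 233 days to May 1, 2007.

May 1, 2007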